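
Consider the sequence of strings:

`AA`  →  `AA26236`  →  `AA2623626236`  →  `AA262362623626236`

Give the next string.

Every step adds 26236 to the end: s(k+1) = s(k)·26236.
Applying this once more to AA262362623626236:

AA26236262362623626236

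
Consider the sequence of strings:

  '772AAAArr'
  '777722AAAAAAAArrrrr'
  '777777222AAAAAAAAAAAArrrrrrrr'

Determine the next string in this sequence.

Each string has the form 7^{2n} 2^{n} A^{4n} r^{3n-1} (n = 1, 2, …).
Setting n = 4 gives 8, 4, 16, 11 characters in each block.

777777772222AAAAAAAAAAAAAAAArrrrrrrrrrr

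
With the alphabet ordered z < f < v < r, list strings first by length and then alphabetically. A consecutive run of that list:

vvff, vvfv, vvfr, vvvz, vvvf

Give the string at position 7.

Continuing the enumeration 2 steps past vvvf: vvvf → vvvv → (answer).

vvvr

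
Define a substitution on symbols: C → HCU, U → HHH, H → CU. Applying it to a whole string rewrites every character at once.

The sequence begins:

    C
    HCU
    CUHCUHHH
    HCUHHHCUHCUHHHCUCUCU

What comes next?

Replace each of the 20 characters of HCUHHHCUHCUHHHCUCUCU in place — CU HCU HHH CU CU CU HCU HHH CU HCU HHH CU CU CU HCU HHH HCU HHH HCU HHH — and concatenate.

CUHCUHHHCUCUCUHCUHHHCUHCUHHHCUCUCUHCUHHHHCUHHHHCUHHH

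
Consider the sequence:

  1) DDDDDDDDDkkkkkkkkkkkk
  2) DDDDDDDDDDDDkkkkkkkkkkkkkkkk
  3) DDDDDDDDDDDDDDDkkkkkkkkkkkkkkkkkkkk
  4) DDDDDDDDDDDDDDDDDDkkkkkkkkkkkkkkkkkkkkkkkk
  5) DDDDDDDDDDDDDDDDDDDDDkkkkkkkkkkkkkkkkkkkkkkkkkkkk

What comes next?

DDDDDDDDDDDDDDDDDDDDDDDDkkkkkkkkkkkkkkkkkkkkkkkkkkkkkkkk

Term n consists of 3n D's, followed by 4n k's, where the shown terms are n = 3, 4, 5, 6, 7.
Setting n = 8 gives 24, 32 characters in each block.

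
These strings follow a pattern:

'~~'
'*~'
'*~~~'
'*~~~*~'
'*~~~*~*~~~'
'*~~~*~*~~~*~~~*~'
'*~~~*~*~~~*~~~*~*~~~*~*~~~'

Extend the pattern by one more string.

*~~~*~*~~~*~~~*~*~~~*~*~~~*~~~*~*~~~*~~~*~

This is a Fibonacci-style word recurrence s(k) = s(k−1)·s(k−2): e.g. *~·~~ = *~~~.
The next term joins *~~~*~*~~~*~~~*~*~~~*~*~~~ and *~~~*~*~~~*~~~*~.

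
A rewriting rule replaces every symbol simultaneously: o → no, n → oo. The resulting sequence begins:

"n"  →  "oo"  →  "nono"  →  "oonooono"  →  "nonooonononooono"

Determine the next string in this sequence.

φ(nonooonononooono) expands symbol-by-symbol to oo no oo no no no oo no oo no oo no no no oo no; joining the 16 pieces gives the next term.

oonooonononooonooonooonononooono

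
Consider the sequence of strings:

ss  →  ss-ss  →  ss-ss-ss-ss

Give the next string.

Every step duplicates the string with '-' between the halves.
Doubling ss-ss-ss-ss with '-' between the halves:

ss-ss-ss-ss-ss-ss-ss-ss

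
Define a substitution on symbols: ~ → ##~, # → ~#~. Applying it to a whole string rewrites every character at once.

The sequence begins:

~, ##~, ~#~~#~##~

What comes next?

##~~#~##~##~~#~##~~#~~#~##~

Rewriting each symbol of ~#~~#~##~: ~→##~, #→~#~, ~→##~, ~→##~, #→~#~, ~→##~, #→~#~, #→~#~, ~→##~, which concatenates to ##~ ~#~ ##~ ##~ ~#~ ##~ ~#~ ~#~ ##~.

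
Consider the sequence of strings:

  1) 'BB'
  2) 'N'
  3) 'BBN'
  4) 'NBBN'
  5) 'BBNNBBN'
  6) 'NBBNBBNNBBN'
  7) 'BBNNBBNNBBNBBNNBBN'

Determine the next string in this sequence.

NBBNBBNNBBNBBNNBBNNBBNBBNNBBN

This is a Fibonacci-style word recurrence s(k) = s(k−2)·s(k−1): e.g. BB·N = BBN.
So term 8 is NBBNBBNNBBN·BBNNBBNNBBNBBNNBBN.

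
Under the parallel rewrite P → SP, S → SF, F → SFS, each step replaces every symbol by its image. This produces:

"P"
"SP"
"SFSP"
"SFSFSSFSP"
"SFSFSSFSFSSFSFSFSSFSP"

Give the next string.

SFSFSSFSFSSFSFSFSSFSFSSFSFSFSSFSFSSFSFSSFSFSFSSFSP

Replace each of the 21 characters of SFSFSSFSFSSFSFSFSSFSP in place — SF SFS SF SFS SF SF SFS SF SFS SF SF SFS SF SFS SF SFS SF SF SFS SF SP — and concatenate.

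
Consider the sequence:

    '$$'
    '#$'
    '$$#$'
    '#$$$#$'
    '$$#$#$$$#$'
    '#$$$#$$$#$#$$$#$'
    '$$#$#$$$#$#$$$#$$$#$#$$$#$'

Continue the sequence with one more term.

#$$$#$$$#$#$$$#$$$#$#$$$#$#$$$#$$$#$#$$$#$

This is a Fibonacci-style word recurrence s(k) = s(k−2)·s(k−1): e.g. $$·#$ = $$#$.
So term 8 is #$$$#$$$#$#$$$#$·$$#$#$$$#$#$$$#$$$#$#$$$#$.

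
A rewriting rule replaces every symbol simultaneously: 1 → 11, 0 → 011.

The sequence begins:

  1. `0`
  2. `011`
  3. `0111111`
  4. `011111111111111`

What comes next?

Rewriting the 15 symbols of 011111111111111 one by one yields 011 11 11 11 11 11 11 11 11 11 11 11 11 11 11; concatenated:

0111111111111111111111111111111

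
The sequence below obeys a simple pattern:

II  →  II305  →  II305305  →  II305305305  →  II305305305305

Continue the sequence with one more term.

The strings grow by a fixed suffix 305 each time.
Applying this once more to II305305305305:

II305305305305305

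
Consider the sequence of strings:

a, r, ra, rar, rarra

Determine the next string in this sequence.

rarrarar

From term 3 onward, concatenate the last term with the second-to-last: r·a = ra, ra·r = rar, …
So term 6 is rarra·rar.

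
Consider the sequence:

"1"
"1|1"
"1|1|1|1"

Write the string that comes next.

s(k+1) = s(k)·|·s(k) — each term doubles the last with '|' between the halves.
Doubling 1|1|1|1 with '|' between the halves:

1|1|1|1|1|1|1|1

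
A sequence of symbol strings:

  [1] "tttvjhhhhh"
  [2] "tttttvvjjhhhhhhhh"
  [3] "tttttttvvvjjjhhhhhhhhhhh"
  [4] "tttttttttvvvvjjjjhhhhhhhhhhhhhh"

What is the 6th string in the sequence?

tttttttttttttvvvvvvjjjjjjhhhhhhhhhhhhhhhhhhhh

Reading off run lengths: t runs 3, 5, 7, 9; v runs 1, 2, 3, 4; j runs 1, 2, 3, 4; h runs 5, 8, 11, 14 — each is linear in n (n = 1, 2, …).
At n = 6 the blocks have lengths 13, 6, 6, 20.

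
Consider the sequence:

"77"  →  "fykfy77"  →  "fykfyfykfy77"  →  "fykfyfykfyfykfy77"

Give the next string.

fykfyfykfyfykfyfykfy77

Every step adds fykfy at the front: s(k+1) = fykfy·s(k).
So the next term is fykfy·fykfyfykfyfykfy77.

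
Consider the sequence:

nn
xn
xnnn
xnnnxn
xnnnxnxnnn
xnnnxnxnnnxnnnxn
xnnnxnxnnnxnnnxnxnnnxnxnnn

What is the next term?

xnnnxnxnnnxnnnxnxnnnxnxnnnxnnnxnxnnnxnnnxn

This is a Fibonacci-style word recurrence s(k) = s(k−1)·s(k−2): e.g. xn·nn = xnnn.
The next term joins xnnnxnxnnnxnnnxnxnnnxnxnnn and xnnnxnxnnnxnnnxn.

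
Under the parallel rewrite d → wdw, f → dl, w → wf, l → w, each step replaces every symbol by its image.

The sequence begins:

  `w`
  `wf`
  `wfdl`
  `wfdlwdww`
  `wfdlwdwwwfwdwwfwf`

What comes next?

wfdlwdwwwfwdwwfwfwfdlwfwdwwfwfdlwfdl

Applying the rule to each of the 17 symbols of wfdlwdwwwfwdwwfwf gives the pieces wf dl wdw w wf wdw wf wf wf dl wf wdw wf wf dl wf dl, which concatenate to the answer.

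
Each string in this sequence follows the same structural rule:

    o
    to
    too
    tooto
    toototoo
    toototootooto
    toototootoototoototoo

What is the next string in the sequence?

From term 3 onward, concatenate the last term with the second-to-last: to·o = too, too·to = tooto, …
Continuing: toototootoototoototoo · toototootooto gives term 8.

toototootoototoototootoototootooto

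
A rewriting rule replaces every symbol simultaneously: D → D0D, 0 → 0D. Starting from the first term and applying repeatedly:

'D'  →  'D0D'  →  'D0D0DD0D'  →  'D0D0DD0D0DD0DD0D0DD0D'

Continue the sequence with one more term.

D0D0DD0D0DD0DD0D0DD0D0DD0DD0D0DD0DD0D0DD0D0DD0DD0D0DD0D

Replace each of the 21 characters of D0D0DD0D0DD0DD0D0DD0D in place — D0D 0D D0D 0D D0D D0D 0D D0D 0D D0D D0D 0D D0D D0D 0D D0D 0D D0D D0D 0D D0D — and concatenate.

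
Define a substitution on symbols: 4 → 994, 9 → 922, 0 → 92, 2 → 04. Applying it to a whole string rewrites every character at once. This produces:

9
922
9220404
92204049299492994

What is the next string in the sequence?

922040492994929949220492292299492204922922994

Applying the rule to each of the 17 symbols of 92204049299492994 gives the pieces 922 04 04 92 994 92 994 922 04 922 922 994 922 04 922 922 994, which concatenate to the answer.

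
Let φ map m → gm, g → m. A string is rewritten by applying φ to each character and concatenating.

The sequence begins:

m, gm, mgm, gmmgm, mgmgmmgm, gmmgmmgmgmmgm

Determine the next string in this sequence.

mgmgmmgmgmmgmmgmgmmgm

φ(gmmgmmgmgmmgm) expands symbol-by-symbol to m gm gm m gm gm m gm m gm gm m gm; joining the 13 pieces gives the next term.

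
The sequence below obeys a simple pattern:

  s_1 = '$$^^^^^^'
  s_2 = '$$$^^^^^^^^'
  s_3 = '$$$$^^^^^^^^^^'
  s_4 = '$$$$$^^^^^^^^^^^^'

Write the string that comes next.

Reading off run lengths: $ runs 2, 3, 4, 5; ^ runs 6, 8, 10, 12 — each is linear in n, where the shown terms are n = 3, 4, 5, 6.
For the next term, n = 7, so the run lengths are 6, 14.

$$$$$$^^^^^^^^^^^^^^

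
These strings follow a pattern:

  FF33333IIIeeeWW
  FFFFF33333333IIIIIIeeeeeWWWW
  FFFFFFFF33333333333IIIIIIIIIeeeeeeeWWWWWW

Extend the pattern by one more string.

The n-th term is 3n-1 F's then 3n+2 3's then 3n I's then 2n+1 e's then 2n W's (n = 1, 2, …).
Setting n = 4 gives 11, 14, 12, 9, 8 characters in each block.

FFFFFFFFFFF33333333333333IIIIIIIIIIIIeeeeeeeeeWWWWWWWW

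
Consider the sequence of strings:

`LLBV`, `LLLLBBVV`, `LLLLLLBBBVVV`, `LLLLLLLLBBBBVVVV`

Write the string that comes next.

Reading off run lengths: L runs 2, 4, 6, 8; B runs 1, 2, 3, 4; V runs 1, 2, 3, 4 — each is linear in n (n = 1, 2, …).
Setting n = 5 gives 10, 5, 5 characters in each block.

LLLLLLLLLLBBBBBVVVVV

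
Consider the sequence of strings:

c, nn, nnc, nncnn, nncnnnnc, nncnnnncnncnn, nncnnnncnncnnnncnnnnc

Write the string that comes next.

nncnnnncnncnnnncnnnncnncnnnncnncnn

Each term (from the third on) is the previous term followed by the one before it: term 3 = nn·c = nnc.
So term 8 is nncnnnncnncnnnncnnnnc·nncnnnncnncnn.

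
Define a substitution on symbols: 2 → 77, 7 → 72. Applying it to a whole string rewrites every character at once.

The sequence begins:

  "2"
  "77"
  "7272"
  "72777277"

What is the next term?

Expanding 72777277: 7→72, 2→77, 7→72, 7→72, 7→72, 2→77, 7→72, 7→72. Concatenated: 72 77 72 72 72 77 72 72.

7277727272777272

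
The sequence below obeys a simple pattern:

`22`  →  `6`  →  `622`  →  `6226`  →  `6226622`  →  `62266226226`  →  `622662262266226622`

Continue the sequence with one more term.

From term 3 onward, concatenate the last term with the second-to-last: 6·22 = 622, 622·6 = 6226, …
So term 8 is 622662262266226622·62266226226.

62266226226622662262266226226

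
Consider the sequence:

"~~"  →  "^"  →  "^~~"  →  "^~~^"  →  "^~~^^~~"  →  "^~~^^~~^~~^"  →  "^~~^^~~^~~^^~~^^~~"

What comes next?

^~~^^~~^~~^^~~^^~~^~~^^~~^~~^

From term 3 onward, concatenate the last term with the second-to-last: ^·~~ = ^~~, ^~~·^ = ^~~^, …
Continuing: ^~~^^~~^~~^^~~^^~~ · ^~~^^~~^~~^ gives term 8.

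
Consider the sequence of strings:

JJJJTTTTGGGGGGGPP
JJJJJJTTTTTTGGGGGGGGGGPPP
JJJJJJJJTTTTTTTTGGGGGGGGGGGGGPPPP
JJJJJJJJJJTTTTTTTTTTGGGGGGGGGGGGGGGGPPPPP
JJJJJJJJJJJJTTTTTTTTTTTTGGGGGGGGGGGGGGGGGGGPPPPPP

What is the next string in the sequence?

JJJJJJJJJJJJJJTTTTTTTTTTTTTTGGGGGGGGGGGGGGGGGGGGGGPPPPPPP

Each string has the form J^{2n} T^{2n} G^{3n+1} P^{n}, where the shown terms are n = 2, 3, 4, 5, 6.
For the next term, n = 7, so the run lengths are 14, 14, 22, 7.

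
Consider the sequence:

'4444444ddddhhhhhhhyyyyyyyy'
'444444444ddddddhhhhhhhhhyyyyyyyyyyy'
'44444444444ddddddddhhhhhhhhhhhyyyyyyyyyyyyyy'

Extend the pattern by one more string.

4444444444444ddddddddddhhhhhhhhhhhhhyyyyyyyyyyyyyyyyy

Each string has the form 4^{2n+3} d^{2n} h^{2n+3} y^{3n+2}, where the shown terms are n = 2, 3, 4.
At n = 5 the blocks have lengths 13, 10, 13, 17.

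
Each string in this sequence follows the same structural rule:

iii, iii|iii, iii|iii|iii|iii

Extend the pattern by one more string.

s(k+1) = s(k)·|·s(k) — each term doubles the last with '|' between the halves.
Doubling iii|iii|iii|iii with '|' between the halves:

iii|iii|iii|iii|iii|iii|iii|iii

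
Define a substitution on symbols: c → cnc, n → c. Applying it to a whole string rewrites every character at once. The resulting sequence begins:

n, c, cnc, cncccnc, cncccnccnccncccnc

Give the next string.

Rewriting the 17 symbols of cncccnccnccncccnc one by one yields cnc c cnc cnc cnc c cnc cnc c cnc cnc c cnc cnc cnc c cnc; concatenated:

cncccnccnccncccnccncccnccncccnccnccncccnc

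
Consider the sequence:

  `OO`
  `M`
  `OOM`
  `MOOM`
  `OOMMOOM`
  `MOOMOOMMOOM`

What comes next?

OOMMOOMMOOMOOMMOOM

From term 3 onward, concatenate the second-to-last term with the last: OO·M = OOM, M·OOM = MOOM, …
So term 7 is OOMMOOM·MOOMOOMMOOM.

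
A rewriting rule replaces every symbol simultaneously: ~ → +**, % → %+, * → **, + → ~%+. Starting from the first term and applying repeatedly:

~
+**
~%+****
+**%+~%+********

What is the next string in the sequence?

Replace each of the 16 characters of +**%+~%+******** in place — ~%+ ** ** %+ ~%+ +** %+ ~%+ ** ** ** ** ** ** ** ** — and concatenate.

~%+****%+~%++**%+~%+****************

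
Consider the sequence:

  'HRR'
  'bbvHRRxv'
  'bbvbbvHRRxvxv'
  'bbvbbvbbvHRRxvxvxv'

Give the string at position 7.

Each term wraps the previous one in bbv on the left and xv on the right.
From bbvbbvbbvHRRxvxvxv, 3 further steps: bbvbbvbbvHRRxvxvxv → bbvbbvbbvbbvHRRxvxvxvxv → bbvbbvbbvbbvbbvHRRxvxvxvxvxv → (answer).

bbvbbvbbvbbvbbvbbvHRRxvxvxvxvxvxv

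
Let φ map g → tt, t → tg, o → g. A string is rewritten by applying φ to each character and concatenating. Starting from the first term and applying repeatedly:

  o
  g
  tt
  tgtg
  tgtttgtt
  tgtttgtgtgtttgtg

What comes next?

tgtttgtgtgtttgtttgtttgtgtgtttgtt

Replace each of the 16 characters of tgtttgtgtgtttgtg in place — tg tt tg tg tg tt tg tt tg tt tg tg tg tt tg tt — and concatenate.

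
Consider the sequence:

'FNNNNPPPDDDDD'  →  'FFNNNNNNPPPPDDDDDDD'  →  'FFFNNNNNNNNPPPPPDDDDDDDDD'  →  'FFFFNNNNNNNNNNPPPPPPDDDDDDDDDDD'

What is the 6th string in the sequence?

FFFFFFNNNNNNNNNNNNNNPPPPPPPPDDDDDDDDDDDDDDD

Term n consists of n-1 F's, followed by 2n N's, followed by n+1 P's, followed by 2n+1 D's, where the shown terms are n = 2, 3, 4, 5.
At n = 7 the blocks have lengths 6, 14, 8, 15.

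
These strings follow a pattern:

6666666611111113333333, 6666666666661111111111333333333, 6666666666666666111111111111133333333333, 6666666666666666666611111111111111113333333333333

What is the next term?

6666666666666666666666661111111111111111111333333333333333

Each string has the form 6^{4n} 1^{3n+1} 3^{2n+3}, where the shown terms are n = 2, 3, 4, 5.
At n = 6 the blocks have lengths 24, 19, 15.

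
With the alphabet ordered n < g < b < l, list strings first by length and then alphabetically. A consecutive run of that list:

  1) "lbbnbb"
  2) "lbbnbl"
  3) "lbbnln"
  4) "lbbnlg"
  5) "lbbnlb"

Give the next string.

The successor of lbbnlb increments the rightmost position that isn't already l and resets every position after it to n.

lbbnll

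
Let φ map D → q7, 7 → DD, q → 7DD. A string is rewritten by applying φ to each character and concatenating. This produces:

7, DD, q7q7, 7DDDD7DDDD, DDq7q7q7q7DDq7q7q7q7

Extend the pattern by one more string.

Rewriting the 20 symbols of DDq7q7q7q7DDq7q7q7q7 one by one yields q7 q7 7DD DD 7DD DD 7DD DD 7DD DD q7 q7 7DD DD 7DD DD 7DD DD 7DD DD; concatenated:

q7q77DDDD7DDDD7DDDD7DDDDq7q77DDDD7DDDD7DDDD7DDDD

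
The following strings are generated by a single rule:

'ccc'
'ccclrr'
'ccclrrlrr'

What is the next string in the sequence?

Each term is the previous one with lrr appended.
So the next term is ccclrrlrr·lrr.

ccclrrlrrlrr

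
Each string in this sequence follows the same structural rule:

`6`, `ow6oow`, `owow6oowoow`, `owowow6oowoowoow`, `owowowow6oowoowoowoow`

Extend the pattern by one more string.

owowowowow6oowoowoowoowoow

Each term wraps the previous one in ow on the left and oow on the right.
So the next term is ow·owowowow6oowoowoowoow·oow.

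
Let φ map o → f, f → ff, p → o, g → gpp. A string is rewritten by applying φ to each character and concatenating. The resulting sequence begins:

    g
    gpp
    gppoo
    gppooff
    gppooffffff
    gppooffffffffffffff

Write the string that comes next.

Rewriting the 19 symbols of gppooffffffffffffff one by one yields gpp o o f f ff ff ff ff ff ff ff ff ff ff ff ff ff ff; concatenated:

gppooffffffffffffffffffffffffffffff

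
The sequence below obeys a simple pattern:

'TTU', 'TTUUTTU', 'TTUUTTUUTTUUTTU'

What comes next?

Every step duplicates the string with 'U' between the halves.
So the next term is two copies of TTUUTTUUTTUUTTU with 'U' between the halves.

TTUUTTUUTTUUTTUUTTUUTTUUTTUUTTU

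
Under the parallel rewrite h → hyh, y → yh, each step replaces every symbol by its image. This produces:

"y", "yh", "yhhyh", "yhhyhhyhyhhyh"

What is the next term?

φ(yhhyhhyhyhhyh) expands symbol-by-symbol to yh hyh hyh yh hyh hyh yh hyh yh hyh hyh yh hyh; joining the 13 pieces gives the next term.

yhhyhhyhyhhyhhyhyhhyhyhhyhhyhyhhyh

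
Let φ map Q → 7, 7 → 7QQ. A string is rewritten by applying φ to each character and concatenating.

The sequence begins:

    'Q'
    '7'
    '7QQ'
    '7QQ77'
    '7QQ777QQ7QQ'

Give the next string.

7QQ777QQ7QQ7QQ777QQ77

Apply φ to 7QQ777QQ7QQ symbol by symbol: 7→7QQ, Q→7, Q→7, 7→7QQ, 7→7QQ, 7→7QQ, Q→7, Q→7, 7→7QQ, Q→7, Q→7; joined: 7QQ 7 7 7QQ 7QQ 7QQ 7 7 7QQ 7 7.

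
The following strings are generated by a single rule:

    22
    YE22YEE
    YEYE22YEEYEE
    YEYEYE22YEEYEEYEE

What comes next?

Every step adds YE to the front and YEE to the end of the previous string.
One more step from YEYEYE22YEEYEEYEE gives the answer.

YEYEYEYE22YEEYEEYEEYEE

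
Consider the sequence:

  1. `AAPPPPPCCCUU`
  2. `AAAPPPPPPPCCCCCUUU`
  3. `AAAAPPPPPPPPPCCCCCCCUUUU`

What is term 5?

Each string has the form A^{n} P^{2n+1} C^{2n-1} U^{n}, where the shown terms are n = 2, 3, 4.
Setting n = 6 gives 6, 13, 11, 6 characters in each block.

AAAAAAPPPPPPPPPPPPPCCCCCCCCCCCUUUUUU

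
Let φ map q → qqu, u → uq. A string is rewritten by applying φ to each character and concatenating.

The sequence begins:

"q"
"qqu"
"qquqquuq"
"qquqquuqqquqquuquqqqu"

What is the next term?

Replace each of the 21 characters of qquqquuqqquqquuquqqqu in place — qqu qqu uq qqu qqu uq uq qqu qqu qqu uq qqu qqu uq uq qqu uq qqu qqu qqu uq — and concatenate.

qquqquuqqquqquuquqqquqquqquuqqquqquuquqqquuqqquqquqquuq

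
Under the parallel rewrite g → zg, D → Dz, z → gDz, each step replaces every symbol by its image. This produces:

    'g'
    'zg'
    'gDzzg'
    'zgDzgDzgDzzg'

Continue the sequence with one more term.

Expanding zgDzgDzgDzzg: z→gDz, g→zg, D→Dz, z→gDz, g→zg, D→Dz, z→gDz, g→zg, D→Dz, z→gDz, z→gDz, g→zg. Concatenated: gDz zg Dz gDz zg Dz gDz zg Dz gDz gDz zg.

gDzzgDzgDzzgDzgDzzgDzgDzgDzzg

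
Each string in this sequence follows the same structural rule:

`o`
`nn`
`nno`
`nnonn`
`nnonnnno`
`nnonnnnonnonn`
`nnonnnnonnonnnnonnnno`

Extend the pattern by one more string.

From term 3 onward, concatenate the last term with the second-to-last: nn·o = nno, nno·nn = nnonn, …
The next term joins nnonnnnonnonnnnonnnno and nnonnnnonnonn.

nnonnnnonnonnnnonnnnonnonnnnonnonn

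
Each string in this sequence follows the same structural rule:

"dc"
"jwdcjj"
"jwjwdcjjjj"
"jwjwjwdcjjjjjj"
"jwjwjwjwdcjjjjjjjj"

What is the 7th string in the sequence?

s(k+1) = jw·s(k)·jj, so each term gains jw as a prefix and jj as a suffix.
From jwjwjwjwdcjjjjjjjj, 2 further steps: jwjwjwjwdcjjjjjjjj → jwjwjwjwjwdcjjjjjjjjjj → (answer).

jwjwjwjwjwjwdcjjjjjjjjjjjj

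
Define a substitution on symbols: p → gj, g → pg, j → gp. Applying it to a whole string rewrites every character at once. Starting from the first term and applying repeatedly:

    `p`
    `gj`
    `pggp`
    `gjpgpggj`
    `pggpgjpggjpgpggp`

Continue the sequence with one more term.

gjpgpggjpggpgjpgpggpgjpggjpgpggj

Replace each of the 16 characters of pggpgjpggjpgpggp in place — gj pg pg gj pg gp gj pg pg gp gj pg gj pg pg gj — and concatenate.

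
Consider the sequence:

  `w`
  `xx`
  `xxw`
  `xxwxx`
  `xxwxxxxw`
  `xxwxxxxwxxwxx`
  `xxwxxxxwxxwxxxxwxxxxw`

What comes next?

Each term (from the third on) is the previous term followed by the one before it: term 3 = xx·w = xxw.
Continuing: xxwxxxxwxxwxxxxwxxxxw · xxwxxxxwxxwxx gives term 8.

xxwxxxxwxxwxxxxwxxxxwxxwxxxxwxxwxx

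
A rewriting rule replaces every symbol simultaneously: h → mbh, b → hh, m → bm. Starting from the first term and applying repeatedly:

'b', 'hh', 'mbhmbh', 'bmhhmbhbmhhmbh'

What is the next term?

Replace each of the 14 characters of bmhhmbhbmhhmbh in place — hh bm mbh mbh bm hh mbh hh bm mbh mbh bm hh mbh — and concatenate.

hhbmmbhmbhbmhhmbhhhbmmbhmbhbmhhmbh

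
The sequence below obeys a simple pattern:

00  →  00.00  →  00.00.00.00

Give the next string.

00.00.00.00.00.00.00.00

Each string is two copies of the previous one joined by '.'.
So the next term is two copies of 00.00.00.00 with '.' between the halves.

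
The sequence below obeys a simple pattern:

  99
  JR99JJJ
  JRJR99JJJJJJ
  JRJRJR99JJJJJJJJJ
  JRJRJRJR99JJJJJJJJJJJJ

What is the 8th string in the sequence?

Each term wraps the previous one in JR on the left and JJJ on the right.
From JRJRJRJR99JJJJJJJJJJJJ, 3 further steps: JRJRJRJR99JJJJJJJJJJJJ → JRJRJRJRJR99JJJJJJJJJJJJJJJ → JRJRJRJRJRJR99JJJJJJJJJJJJJJJJJJ → (answer).

JRJRJRJRJRJRJR99JJJJJJJJJJJJJJJJJJJJJ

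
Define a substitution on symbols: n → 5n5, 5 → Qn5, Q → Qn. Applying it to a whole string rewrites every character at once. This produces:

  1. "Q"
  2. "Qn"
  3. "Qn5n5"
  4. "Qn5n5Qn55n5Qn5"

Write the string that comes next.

Rewriting the 14 symbols of Qn5n5Qn55n5Qn5 one by one yields Qn 5n5 Qn5 5n5 Qn5 Qn 5n5 Qn5 Qn5 5n5 Qn5 Qn 5n5 Qn5; concatenated:

Qn5n5Qn55n5Qn5Qn5n5Qn5Qn55n5Qn5Qn5n5Qn5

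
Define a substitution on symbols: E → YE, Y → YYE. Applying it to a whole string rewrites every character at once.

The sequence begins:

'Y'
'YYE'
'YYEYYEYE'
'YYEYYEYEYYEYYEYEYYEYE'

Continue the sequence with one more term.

φ(YYEYYEYEYYEYYEYEYYEYE) expands symbol-by-symbol to YYE YYE YE YYE YYE YE YYE YE YYE YYE YE YYE YYE YE YYE YE YYE YYE YE YYE YE; joining the 21 pieces gives the next term.

YYEYYEYEYYEYYEYEYYEYEYYEYYEYEYYEYYEYEYYEYEYYEYYEYEYYEYE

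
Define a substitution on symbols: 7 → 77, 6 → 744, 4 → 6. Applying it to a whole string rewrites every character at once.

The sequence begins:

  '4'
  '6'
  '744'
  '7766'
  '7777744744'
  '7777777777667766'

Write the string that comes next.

φ(7777777777667766) expands symbol-by-symbol to 77 77 77 77 77 77 77 77 77 77 744 744 77 77 744 744; joining the 16 pieces gives the next term.

777777777777777777777447447777744744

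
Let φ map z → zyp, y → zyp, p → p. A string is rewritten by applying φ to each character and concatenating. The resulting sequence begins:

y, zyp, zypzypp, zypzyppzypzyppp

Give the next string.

Rewriting the 15 symbols of zypzyppzypzyppp one by one yields zyp zyp p zyp zyp p p zyp zyp p zyp zyp p p p; concatenated:

zypzyppzypzypppzypzyppzypzypppp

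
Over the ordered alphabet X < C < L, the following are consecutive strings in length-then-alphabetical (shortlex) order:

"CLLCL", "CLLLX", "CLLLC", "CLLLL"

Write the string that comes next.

LXXXX

The successor of CLLLL increments the rightmost position that isn't already L and resets every position after it to X.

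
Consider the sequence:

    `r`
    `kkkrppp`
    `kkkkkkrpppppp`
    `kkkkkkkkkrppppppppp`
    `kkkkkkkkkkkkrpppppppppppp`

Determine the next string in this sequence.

kkkkkkkkkkkkkkkrppppppppppppppp

s(k+1) = kkk·s(k)·ppp, so each term gains kkk as a prefix and ppp as a suffix.
One more step from kkkkkkkkkkkkrpppppppppppp gives the answer.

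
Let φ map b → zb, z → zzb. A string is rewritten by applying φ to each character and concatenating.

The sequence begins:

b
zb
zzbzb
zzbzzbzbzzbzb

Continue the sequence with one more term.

zzbzzbzbzzbzzbzbzzbzbzzbzzbzbzzbzb

Applying the rule to each of the 13 symbols of zzbzzbzbzzbzb gives the pieces zzb zzb zb zzb zzb zb zzb zb zzb zzb zb zzb zb, which concatenate to the answer.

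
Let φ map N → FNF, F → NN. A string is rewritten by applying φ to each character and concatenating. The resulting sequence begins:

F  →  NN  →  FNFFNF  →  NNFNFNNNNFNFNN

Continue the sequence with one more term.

Rewriting the 14 symbols of NNFNFNNNNFNFNN one by one yields FNF FNF NN FNF NN FNF FNF FNF FNF NN FNF NN FNF FNF; concatenated:

FNFFNFNNFNFNNFNFFNFFNFFNFNNFNFNNFNFFNF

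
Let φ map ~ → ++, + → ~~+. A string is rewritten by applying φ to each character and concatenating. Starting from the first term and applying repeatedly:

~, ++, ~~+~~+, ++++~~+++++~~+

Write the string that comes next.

~~+~~+~~+~~+++++~~+~~+~~+~~+~~+++++~~+

φ(++++~~+++++~~+) expands symbol-by-symbol to ~~+ ~~+ ~~+ ~~+ ++ ++ ~~+ ~~+ ~~+ ~~+ ~~+ ++ ++ ~~+; joining the 14 pieces gives the next term.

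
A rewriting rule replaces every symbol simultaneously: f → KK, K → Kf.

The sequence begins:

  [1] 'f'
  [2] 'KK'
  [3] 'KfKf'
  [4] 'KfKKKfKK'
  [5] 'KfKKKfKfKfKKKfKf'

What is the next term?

KfKKKfKfKfKKKfKKKfKKKfKfKfKKKfKK

Replace each of the 16 characters of KfKKKfKfKfKKKfKf in place — Kf KK Kf Kf Kf KK Kf KK Kf KK Kf Kf Kf KK Kf KK — and concatenate.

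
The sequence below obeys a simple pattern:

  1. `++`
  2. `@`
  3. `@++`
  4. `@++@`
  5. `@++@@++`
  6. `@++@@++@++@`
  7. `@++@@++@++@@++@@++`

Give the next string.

This is a Fibonacci-style word recurrence s(k) = s(k−1)·s(k−2): e.g. @·++ = @++.
Continuing: @++@@++@++@@++@@++ · @++@@++@++@ gives term 8.

@++@@++@++@@++@@++@++@@++@++@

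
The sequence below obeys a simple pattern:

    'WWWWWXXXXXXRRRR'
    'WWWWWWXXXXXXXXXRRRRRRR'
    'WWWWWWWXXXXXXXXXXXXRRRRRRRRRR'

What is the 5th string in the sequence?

Each string has the form W^{n+3} X^{3n} R^{3n-2}, where the shown terms are n = 2, 3, 4.
At n = 6 the blocks have lengths 9, 18, 16.

WWWWWWWWWXXXXXXXXXXXXXXXXXXRRRRRRRRRRRRRRRR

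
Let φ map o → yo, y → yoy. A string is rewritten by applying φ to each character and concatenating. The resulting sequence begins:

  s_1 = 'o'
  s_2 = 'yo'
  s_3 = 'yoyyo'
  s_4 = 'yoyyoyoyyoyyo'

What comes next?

yoyyoyoyyoyyoyoyyoyoyyoyyoyoyyoyyo

φ(yoyyoyoyyoyyo) expands symbol-by-symbol to yoy yo yoy yoy yo yoy yo yoy yoy yo yoy yoy yo; joining the 13 pieces gives the next term.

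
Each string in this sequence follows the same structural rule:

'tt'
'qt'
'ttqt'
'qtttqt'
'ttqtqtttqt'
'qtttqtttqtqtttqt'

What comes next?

ttqtqtttqtqtttqtttqtqtttqt

Each term (from the third on) is the two preceding terms concatenated in order: term 3 = tt·qt = ttqt.
So term 7 is ttqtqtttqt·qtttqtttqtqtttqt.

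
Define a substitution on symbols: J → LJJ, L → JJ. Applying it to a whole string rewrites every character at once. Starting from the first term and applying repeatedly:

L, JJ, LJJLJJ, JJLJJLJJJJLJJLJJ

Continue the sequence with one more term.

Replace each of the 16 characters of JJLJJLJJJJLJJLJJ in place — LJJ LJJ JJ LJJ LJJ JJ LJJ LJJ LJJ LJJ JJ LJJ LJJ JJ LJJ LJJ — and concatenate.

LJJLJJJJLJJLJJJJLJJLJJLJJLJJJJLJJLJJJJLJJLJJ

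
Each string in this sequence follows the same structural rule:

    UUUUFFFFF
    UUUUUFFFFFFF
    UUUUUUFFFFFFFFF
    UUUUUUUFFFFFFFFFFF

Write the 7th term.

UUUUUUUUUUFFFFFFFFFFFFFFFFF

Term n consists of n+1 U's, followed by 2n-1 F's, where the shown terms are n = 3, 4, 5, 6.
For term 7, n = 9, so the run lengths are 10, 17.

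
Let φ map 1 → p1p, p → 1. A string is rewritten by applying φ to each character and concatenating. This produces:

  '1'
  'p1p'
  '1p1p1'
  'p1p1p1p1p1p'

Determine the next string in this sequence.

1p1p1p1p1p1p1p1p1p1p1

Rewriting each symbol of p1p1p1p1p1p: p→1, 1→p1p, p→1, 1→p1p, p→1, 1→p1p, p→1, 1→p1p, p→1, 1→p1p, p→1, which concatenates to 1 p1p 1 p1p 1 p1p 1 p1p 1 p1p 1.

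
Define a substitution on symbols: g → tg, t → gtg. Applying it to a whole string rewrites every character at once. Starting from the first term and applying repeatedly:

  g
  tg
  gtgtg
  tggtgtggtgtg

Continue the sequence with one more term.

Expanding tggtgtggtgtg: t→gtg, g→tg, g→tg, t→gtg, g→tg, t→gtg, g→tg, g→tg, t→gtg, g→tg, t→gtg, g→tg. Concatenated: gtg tg tg gtg tg gtg tg tg gtg tg gtg tg.

gtgtgtggtgtggtgtgtggtgtggtgtg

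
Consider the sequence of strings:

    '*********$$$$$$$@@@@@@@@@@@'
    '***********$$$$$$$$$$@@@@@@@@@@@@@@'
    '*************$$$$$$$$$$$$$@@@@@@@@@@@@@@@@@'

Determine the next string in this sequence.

***************$$$$$$$$$$$$$$$$@@@@@@@@@@@@@@@@@@@@

Each string has the form *^{2n+3} $^{3n-2} @^{3n+2}, where the shown terms are n = 3, 4, 5.
For the next term, n = 6, so the run lengths are 15, 16, 20.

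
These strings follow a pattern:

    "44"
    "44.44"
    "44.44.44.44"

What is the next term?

44.44.44.44.44.44.44.44

s(k+1) = s(k)·.·s(k) — each term doubles the last with '.' between the halves.
One more doubling of 44.44.44.44 gives the answer.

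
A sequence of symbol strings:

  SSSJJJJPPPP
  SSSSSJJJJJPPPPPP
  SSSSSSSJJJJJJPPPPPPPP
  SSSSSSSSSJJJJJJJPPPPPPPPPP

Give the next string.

The n-th term is 2n-1 S's then n+2 J's then 2n P's, where the shown terms are n = 2, 3, 4, 5.
For the next term, n = 6, so the run lengths are 11, 8, 12.

SSSSSSSSSSSJJJJJJJJPPPPPPPPPPPP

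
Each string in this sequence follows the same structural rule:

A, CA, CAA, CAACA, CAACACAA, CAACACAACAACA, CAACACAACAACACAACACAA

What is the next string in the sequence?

This is a Fibonacci-style word recurrence s(k) = s(k−1)·s(k−2): e.g. CA·A = CAA.
Continuing: CAACACAACAACACAACACAA · CAACACAACAACA gives term 8.

CAACACAACAACACAACACAACAACACAACAACA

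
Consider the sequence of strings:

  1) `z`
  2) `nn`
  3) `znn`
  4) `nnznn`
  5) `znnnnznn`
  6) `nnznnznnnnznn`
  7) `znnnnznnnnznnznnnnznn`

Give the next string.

nnznnznnnnznnznnnnznnnnznnznnnnznn

Each term (from the third on) is the two preceding terms concatenated in order: term 3 = z·nn = znn.
So term 8 is nnznnznnnnznn·znnnnznnnnznnznnnnznn.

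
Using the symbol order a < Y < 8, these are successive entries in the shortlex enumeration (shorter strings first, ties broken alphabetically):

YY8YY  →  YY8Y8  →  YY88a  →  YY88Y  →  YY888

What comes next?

Y8aaa

Find the rightmost character of YY888 below 8, bump it to the next letter, and reset everything to its right to a.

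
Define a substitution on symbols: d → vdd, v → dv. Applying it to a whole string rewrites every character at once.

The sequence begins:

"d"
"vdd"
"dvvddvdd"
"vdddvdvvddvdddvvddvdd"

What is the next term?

dvvddvddvdddvvdddvdvvddvdddvvddvddvdddvdvvddvdddvvddvdd

Replace each of the 21 characters of vdddvdvvddvdddvvddvdd in place — dv vdd vdd vdd dv vdd dv dv vdd vdd dv vdd vdd vdd dv dv vdd vdd dv vdd vdd — and concatenate.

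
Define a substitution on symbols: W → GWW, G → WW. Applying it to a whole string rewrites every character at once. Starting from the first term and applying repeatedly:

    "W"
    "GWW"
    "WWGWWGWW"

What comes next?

Expanding WWGWWGWW: W→GWW, W→GWW, G→WW, W→GWW, W→GWW, G→WW, W→GWW, W→GWW. Concatenated: GWW GWW WW GWW GWW WW GWW GWW.

GWWGWWWWGWWGWWWWGWWGWW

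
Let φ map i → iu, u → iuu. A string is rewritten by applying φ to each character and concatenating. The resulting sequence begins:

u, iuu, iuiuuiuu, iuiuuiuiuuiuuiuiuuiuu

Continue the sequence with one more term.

iuiuuiuiuuiuuiuiuuiuiuuiuuiuiuuiuuiuiuuiuiuuiuuiuiuuiuu

Applying the rule to each of the 21 symbols of iuiuuiuiuuiuuiuiuuiuu gives the pieces iu iuu iu iuu iuu iu iuu iu iuu iuu iu iuu iuu iu iuu iu iuu iuu iu iuu iuu, which concatenate to the answer.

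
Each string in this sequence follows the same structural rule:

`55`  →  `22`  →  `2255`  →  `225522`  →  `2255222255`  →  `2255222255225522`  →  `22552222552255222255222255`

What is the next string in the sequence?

225522225522552222552222552255222255225522

This is a Fibonacci-style word recurrence s(k) = s(k−1)·s(k−2): e.g. 22·55 = 2255.
The next term joins 22552222552255222255222255 and 2255222255225522.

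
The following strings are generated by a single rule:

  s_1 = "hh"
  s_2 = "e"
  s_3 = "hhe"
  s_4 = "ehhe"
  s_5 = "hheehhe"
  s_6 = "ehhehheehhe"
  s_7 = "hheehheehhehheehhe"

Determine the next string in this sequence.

From term 3 onward, concatenate the second-to-last term with the last: hh·e = hhe, e·hhe = ehhe, …
So term 8 is ehhehheehhe·hheehheehhehheehhe.

ehhehheehhehheehheehhehheehhe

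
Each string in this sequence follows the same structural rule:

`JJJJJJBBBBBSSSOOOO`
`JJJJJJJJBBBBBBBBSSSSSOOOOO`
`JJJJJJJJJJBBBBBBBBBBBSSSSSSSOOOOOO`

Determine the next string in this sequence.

JJJJJJJJJJJJBBBBBBBBBBBBBBSSSSSSSSSOOOOOOO

The n-th term is 2n+2 J's then 3n-1 B's then 2n-1 S's then n+2 O's, where the shown terms are n = 2, 3, 4.
For the next term, n = 5, so the run lengths are 12, 14, 9, 7.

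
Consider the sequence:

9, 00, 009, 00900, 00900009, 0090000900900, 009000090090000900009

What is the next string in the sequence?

0090000900900009000090090000900900

From term 3 onward, concatenate the last term with the second-to-last: 00·9 = 009, 009·00 = 00900, …
The next term joins 009000090090000900009 and 0090000900900.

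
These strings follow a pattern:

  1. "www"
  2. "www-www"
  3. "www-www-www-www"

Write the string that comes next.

Every step duplicates the string with '-' between the halves.
One more doubling of www-www-www-www gives the answer.

www-www-www-www-www-www-www-www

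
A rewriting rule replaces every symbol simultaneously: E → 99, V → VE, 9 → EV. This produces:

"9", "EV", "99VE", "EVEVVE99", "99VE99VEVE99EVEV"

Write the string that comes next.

EVEVVE99EVEVVE99VE99EVEV99VE99VE

Applying the rule to each of the 16 symbols of 99VE99VEVE99EVEV gives the pieces EV EV VE 99 EV EV VE 99 VE 99 EV EV 99 VE 99 VE, which concatenate to the answer.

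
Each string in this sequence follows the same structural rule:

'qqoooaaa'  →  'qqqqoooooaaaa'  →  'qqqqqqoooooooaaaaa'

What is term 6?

qqqqqqqqqqqqoooooooooooooaaaaaaaa

Each string has the form q^{2n} o^{2n+1} a^{n+2} (n = 1, 2, …).
At n = 6 the blocks have lengths 12, 13, 8.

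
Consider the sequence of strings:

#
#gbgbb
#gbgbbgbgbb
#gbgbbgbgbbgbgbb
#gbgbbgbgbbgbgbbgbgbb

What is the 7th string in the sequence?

The strings grow by a fixed suffix gbgbb each time.
From #gbgbbgbgbbgbgbbgbgbb, 2 further steps: #gbgbbgbgbbgbgbbgbgbb → #gbgbbgbgbbgbgbbgbgbbgbgbb → (answer).

#gbgbbgbgbbgbgbbgbgbbgbgbbgbgbb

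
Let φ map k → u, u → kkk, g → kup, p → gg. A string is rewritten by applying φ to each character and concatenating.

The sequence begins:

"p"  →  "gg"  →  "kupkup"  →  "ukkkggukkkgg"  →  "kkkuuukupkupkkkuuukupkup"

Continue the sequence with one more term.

Rewriting the 24 symbols of kkkuuukupkupkkkuuukupkup one by one yields u u u kkk kkk kkk u kkk gg u kkk gg u u u kkk kkk kkk u kkk gg u kkk gg; concatenated:

uuukkkkkkkkkukkkggukkkgguuukkkkkkkkkukkkggukkkgg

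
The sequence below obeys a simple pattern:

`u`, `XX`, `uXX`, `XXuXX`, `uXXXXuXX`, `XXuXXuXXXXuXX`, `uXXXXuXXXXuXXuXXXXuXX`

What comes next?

XXuXXuXXXXuXXuXXXXuXXXXuXXuXXXXuXX

This is a Fibonacci-style word recurrence s(k) = s(k−2)·s(k−1): e.g. u·XX = uXX.
The next term joins XXuXXuXXXXuXX and uXXXXuXXXXuXXuXXXXuXX.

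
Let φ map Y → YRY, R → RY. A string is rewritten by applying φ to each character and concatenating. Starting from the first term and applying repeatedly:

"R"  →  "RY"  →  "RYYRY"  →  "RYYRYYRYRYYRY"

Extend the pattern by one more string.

RYYRYYRYRYYRYYRYRYYRYRYYRYYRYRYYRY

φ(RYYRYYRYRYYRY) expands symbol-by-symbol to RY YRY YRY RY YRY YRY RY YRY RY YRY YRY RY YRY; joining the 13 pieces gives the next term.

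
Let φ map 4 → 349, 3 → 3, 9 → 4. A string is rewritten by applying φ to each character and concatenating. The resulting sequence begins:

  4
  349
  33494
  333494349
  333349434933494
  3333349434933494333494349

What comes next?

Replace each of the 25 characters of 3333349434933494333494349 in place — 3 3 3 3 3 349 4 349 3 349 4 3 3 349 4 349 3 3 3 349 4 349 3 349 4 — and concatenate.

33333349434933494333494349333349434933494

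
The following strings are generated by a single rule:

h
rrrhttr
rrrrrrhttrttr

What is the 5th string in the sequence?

rrrrrrrrrrrrhttrttrttrttr

s(k+1) = rrr·s(k)·ttr, so each term gains rrr as a prefix and ttr as a suffix.
From rrrrrrhttrttr, 2 further steps: rrrrrrhttrttr → rrrrrrrrrhttrttrttr → (answer).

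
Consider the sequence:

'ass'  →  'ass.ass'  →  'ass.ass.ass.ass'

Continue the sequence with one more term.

Every step duplicates the string with '.' between the halves.
Doubling ass.ass.ass.ass with '.' between the halves:

ass.ass.ass.ass.ass.ass.ass.ass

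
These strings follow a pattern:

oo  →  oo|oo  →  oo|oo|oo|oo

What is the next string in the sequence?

oo|oo|oo|oo|oo|oo|oo|oo

s(k+1) = s(k)·|·s(k) — each term doubles the last with '|' between the halves.
One more doubling of oo|oo|oo|oo gives the answer.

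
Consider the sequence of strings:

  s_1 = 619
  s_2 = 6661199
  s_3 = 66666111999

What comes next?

666666611119999

The n-th term is 2n-1 6's then n 1's then n 9's (n = 1, 2, …).
At n = 4 the blocks have lengths 7, 4, 4.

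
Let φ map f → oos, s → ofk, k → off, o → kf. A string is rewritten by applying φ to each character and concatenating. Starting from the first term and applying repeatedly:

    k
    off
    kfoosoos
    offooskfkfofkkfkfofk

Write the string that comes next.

kfoosooskfkfofkoffoosoffooskfoosoffoffoosoffooskfoosoff

Applying the rule to each of the 20 symbols of offooskfkfofkkfkfofk gives the pieces kf oos oos kf kf ofk off oos off oos kf oos off off oos off oos kf oos off, which concatenate to the answer.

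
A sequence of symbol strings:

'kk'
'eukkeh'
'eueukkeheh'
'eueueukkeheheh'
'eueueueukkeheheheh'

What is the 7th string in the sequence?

Every step adds eu to the front and eh to the end of the previous string.
From eueueueukkeheheheh, 2 further steps: eueueueukkeheheheh → eueueueueukkeheheheheh → (answer).

eueueueueueukkeheheheheheh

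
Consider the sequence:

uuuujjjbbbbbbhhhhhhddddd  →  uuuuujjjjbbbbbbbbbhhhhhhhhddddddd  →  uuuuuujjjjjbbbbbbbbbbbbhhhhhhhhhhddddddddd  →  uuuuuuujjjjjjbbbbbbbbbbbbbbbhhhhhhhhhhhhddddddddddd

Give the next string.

uuuuuuuujjjjjjjbbbbbbbbbbbbbbbbbbhhhhhhhhhhhhhhddddddddddddd

Each string has the form u^{n+2} j^{n+1} b^{3n} h^{2n+2} d^{2n+1}, where the shown terms are n = 2, 3, 4, 5.
For the next term, n = 6, so the run lengths are 8, 7, 18, 14, 13.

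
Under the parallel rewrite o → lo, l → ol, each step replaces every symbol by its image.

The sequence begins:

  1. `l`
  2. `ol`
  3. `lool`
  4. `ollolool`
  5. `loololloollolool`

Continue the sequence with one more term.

Applying the rule to each of the 16 symbols of loololloollolool gives the pieces ol lo lo ol lo ol ol lo lo ol ol lo ol lo lo ol, which concatenate to the answer.

olloloolloololloloololloollolool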